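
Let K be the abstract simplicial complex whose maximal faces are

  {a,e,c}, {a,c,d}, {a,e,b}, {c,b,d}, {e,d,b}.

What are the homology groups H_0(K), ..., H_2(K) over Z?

H_0 ≅ Z,  H_1 ≅ Z,  H_2 = 0.

Order the vertices as a < b < c < d < e. Listing each simplex with vertices in this order, K has dimension 2 with simplices:

  0-simplices (5): a, b, c, d, e
  1-simplices (10): ab, ac, ad, ae, bc, bd, be, cd, ce, de
  2-simplices (5): abe, acd, ace, bcd, bde

so the chain groups are C_0 ≅ Z^5, C_1 ≅ Z^10, C_2 ≅ Z^5.

∂_1: C_1 → C_0 maps an edge to its endpoints' difference, ∂[p,q] = q − p. For instance
  ∂ae = e − a.
The resulting 5×10 matrix has rank 4, and its Smith normal form has invariant factors (1,1,1,1).

The boundary map ∂_2: C_2 → C_1 maps a triangle to the signed sum of its edges. For instance
  ∂bcd = cd − bd + bc,
  ∂acd = cd − ad + ac.
This gives a 10×5 integer matrix of rank 5; reducing to Smith normal form yields diagonal entries (1,1,1,1,1).

Computing H_k = (kernel of ∂_k) / (image of ∂_{k+1}):

  H_0: rank C_0 − rank ∂_1 = 5 − 4 = 1, and the invariant factors of ∂_1 are all 1, so H_0 = Z.
  H_1: rank ker ∂_1 − rank ∂_2 = (10 − 4) − 5 = 1, and the invariant factors of ∂_2 are all 1, so H_1 = Z.
  H_2: rank ker ∂_2 − rank ∂_3 = (5 − 5) − 0 = 0, and there is no ∂_3, so H_2 = 0.

As a check, the Euler characteristic is 5 − 10 + 5 = 0, which agrees with 1 − 1 + 0 = 0.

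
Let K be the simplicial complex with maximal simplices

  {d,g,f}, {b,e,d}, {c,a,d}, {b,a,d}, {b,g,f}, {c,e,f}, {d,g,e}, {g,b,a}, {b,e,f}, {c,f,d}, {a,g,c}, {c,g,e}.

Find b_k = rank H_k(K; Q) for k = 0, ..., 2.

Fix the vertex order a < b < c < d < e < f < g and write every simplex with vertices in increasing order. Then dim K = 2 and the simplices of K are:

  0-simplices (7): a, b, c, d, e, f, g
  1-simplices (18): ab, ac, ad, ag, bd, be, bf, bg, cd, ce, cf, cg, de, df, dg, ef, eg, fg
  2-simplices (12): abd, abg, acd, acg, bde, bef, bfg, cdf, cef, ceg, deg, dfg

so the chain groups are C_0 ≅ Z^7, C_1 ≅ Z^18, C_2 ≅ Z^12.

∂_1: C_1 → C_0 maps an edge to its endpoints' difference, ∂[p,q] = q − p. For instance
  ∂ef = f − e.
As a 7×18 matrix over Z this has rank 6, with invariant factors (1,1,1,1,1,1).

∂_2: C_2 → C_1 maps a triangle to the signed sum of its edges. For instance
  ∂bfg = fg − bg + bf,
  ∂cef = ef − cf + ce.
As a 18×12 matrix over Z this has rank 12, with invariant factors (1,1,1,1,1,1,1,1,1,1,1,2).

Computing H_k = (kernel of ∂_k) / (image of ∂_{k+1}):

  H_0: rank C_0 − rank ∂_1 = 7 − 6 = 1, and the invariant factors of ∂_1 are all 1, so H_0 = Z.
  H_1: rank ker ∂_1 − rank ∂_2 = (18 − 6) − 12 = 0, and ∂_2 has invariant factor 2 > 1, so H_1 = Z/2.
  H_2: rank ker ∂_2 − rank ∂_3 = (12 − 12) − 0 = 0, and there is no ∂_3, so H_2 = 0.

Hence the Betti numbers are b_0 = 1, b_1 = 0, b_2 = 0.

b_0 = 1, b_1 = 0, b_2 = 0.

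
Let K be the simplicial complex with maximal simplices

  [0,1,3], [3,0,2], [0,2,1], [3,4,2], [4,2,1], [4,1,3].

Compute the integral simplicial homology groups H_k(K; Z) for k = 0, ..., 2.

H_0 = Z,  H_1 = 0,  H_2 = Z.

Order the vertices as 0 < 1 < 2 < 3 < 4. Listing each simplex with vertices in this order, K has dimension 2 with simplices:

  0-simplices (5): [0], [1], [2], [3], [4]
  1-simplices (9): [0,1], [0,2], [0,3], [1,2], [1,3], [1,4], [2,3], [2,4], [3,4]
  2-simplices (6): [0,1,2], [0,1,3], [0,2,3], [1,2,4], [1,3,4], [2,3,4]

giving chain groups C_0 ≅ Z^5, C_1 ≅ Z^9, C_2 ≅ Z^6.

The boundary map ∂_1: C_1 → C_0 sends each edge [p,q] (with p < q) to q − p.
The resulting 5×9 matrix has rank 4, and its Smith normal form has invariant factors (1,1,1,1).

Boundary ∂_2: C_2 → C_1 maps a triangle to the signed sum of its edges. For instance
  ∂[1,2,4] = [2,4] − [1,4] + [1,2],
  ∂[0,1,3] = [1,3] − [0,3] + [0,1].
The 9×6 boundary matrix has rank 5 and Smith normal form diag(1,1,1,1,1).

Now H_k = ker ∂_k / im ∂_{k+1}, so:

  H_0: rank C_0 − rank ∂_1 = 5 − 4 = 1, and the invariant factors of ∂_1 are all 1, so H_0 ≅ Z.
  H_1: rank ker ∂_1 − rank ∂_2 = (9 − 4) − 5 = 0, and the invariant factors of ∂_2 are all 1, so H_1 ≅ 0.
  H_2: rank ker ∂_2 − rank ∂_3 = (6 − 5) − 0 = 1, and there is no ∂_3, so H_2 ≅ Z.

As a check, the Euler characteristic is 5 − 9 + 6 = 2, which agrees with 1 − 0 + 1 = 2.
(K is a triangulation of the 2-sphere S^2.)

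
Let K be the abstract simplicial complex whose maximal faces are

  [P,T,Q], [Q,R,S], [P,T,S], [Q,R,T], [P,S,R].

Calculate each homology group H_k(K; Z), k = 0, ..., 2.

H_0 = Z,  H_1 = Z,  H_2 = 0.

Order the vertices as P < Q < R < S < T. Listing each simplex with vertices in this order, K has dimension 2 with simplices:

  0-simplices (5): P, Q, R, S, T
  1-simplices (10): PQ, PR, PS, PT, QR, QS, QT, RS, RT, ST
  2-simplices (5): PQT, PRS, PST, QRS, QRT

giving chain groups C_0 ≅ Z^5, C_1 ≅ Z^10, C_2 ≅ Z^5.

Boundary ∂_1: C_1 → C_0 sends each edge [p,q] (with p < q) to q − p. For instance
  ∂PQ = Q − P.
The 5×10 boundary matrix has rank 4 and Smith normal form diag(1,1,1,1).

∂_2: C_2 → C_1 maps a triangle to the signed sum of its edges. For instance
  ∂PRS = RS − PS + PR,
  ∂QRS = RS − QS + QR.
As a 10×5 matrix over Z this has rank 5, with invariant factors (1,1,1,1,1).

From H_k ≅ ker(∂_k) / im(∂_{k+1}) we obtain:

  H_0: rank C_0 − rank ∂_1 = 5 − 4 = 1, and the invariant factors of ∂_1 are all 1, so H_0 ≅ Z.
  H_1: rank ker ∂_1 − rank ∂_2 = (10 − 4) − 5 = 1, and the invariant factors of ∂_2 are all 1, so H_1 ≅ Z.
  H_2: rank ker ∂_2 − rank ∂_3 = (5 − 5) − 0 = 0, and there is no ∂_3, so H_2 ≅ 0.

As a check, the Euler characteristic is 5 − 10 + 5 = 0, which agrees with 1 − 1 + 0 = 0.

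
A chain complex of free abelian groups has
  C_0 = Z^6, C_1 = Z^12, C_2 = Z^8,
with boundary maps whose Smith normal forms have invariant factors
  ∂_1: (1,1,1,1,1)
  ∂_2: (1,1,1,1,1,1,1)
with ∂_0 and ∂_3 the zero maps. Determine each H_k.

H_0: b_0 = 6 − 0 − 5 = 1; torsion from ∂_1 factors > 1: none. So H_0 ≅ Z.
H_1: b_1 = 12 − 5 − 7 = 0; torsion from ∂_2 factors > 1: none. So H_1 ≅ 0.
H_2: b_2 = 8 − 7 − 0 = 1; torsion from ∂_3 factors > 1: none. So H_2 ≅ Z.

H_0 ≅ Z,  H_1 = 0,  H_2 ≅ Z.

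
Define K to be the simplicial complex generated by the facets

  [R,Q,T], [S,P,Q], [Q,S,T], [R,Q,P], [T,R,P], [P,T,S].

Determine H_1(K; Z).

H_1 ≅ 0.

We work with the vertex ordering P < Q < R < S < T. The simplices of K, each written with vertices in increasing order, are:

  0-simplices (5): P, Q, R, S, T
  1-simplices (9): PQ, PR, PS, PT, QR, QS, QT, RT, ST
  2-simplices (6): PQR, PQS, PRT, PST, QRT, QST

Hence C_0 ≅ Z^5, C_1 ≅ Z^9, C_2 ≅ Z^6.

∂_1: C_1 → C_0 sends each edge [p,q] (with p < q) to q − p. For instance
  ∂PR = R − P.
The resulting 5×9 matrix has rank 4, and its Smith normal form has invariant factors (1,1,1,1).

Boundary ∂_2: C_2 → C_1 acts by ∂[p,q,r] = [q,r] − [p,r] + [p,q]. For instance
  ∂QST = ST − QT + QS,
  ∂PQR = QR − PR + PQ.
As a 9×6 matrix over Z this has rank 5, with invariant factors (1,1,1,1,1).

Reading off H_k = ker ∂_k / im ∂_{k+1}:

  H_1: rank ker ∂_1 − rank ∂_2 = (9 − 4) − 5 = 0, and the invariant factors of ∂_2 are all 1, so H_1 = 0.

(K is a triangulation of the 2-sphere S^2.)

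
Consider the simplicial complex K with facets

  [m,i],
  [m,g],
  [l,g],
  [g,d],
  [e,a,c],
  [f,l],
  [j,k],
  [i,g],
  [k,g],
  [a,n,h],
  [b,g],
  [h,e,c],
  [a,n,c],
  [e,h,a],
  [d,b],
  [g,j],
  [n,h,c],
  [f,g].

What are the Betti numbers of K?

Order the vertices as a < b < c < d < e < f < g < h < i < j < k < l < m < n. Listing each simplex with vertices in this order, K has dimension 2 with simplices:

  0-simplices (14): a, b, c, d, e, f, g, h, i, j, k, l, m, n
  1-simplices (21): ac, ae, ah, an, bd, bg, ce, ch, cn, dg, eh, fg, fl, gi, gj, gk, gl, gm, hn, im, jk
  2-simplices (6): ace, acn, aeh, ahn, ceh, chn

giving chain groups C_0 ≅ Z^14, C_1 ≅ Z^21, C_2 ≅ Z^6.

∂_1: C_1 → C_0 is given by ∂[p,q] = [q] − [p].
As a 14×21 matrix over Z this has rank 12, with invariant factors (1,1,1,1,1,1,1,1,1,1,1,1).

Boundary ∂_2: C_2 → C_1 sends each 2-simplex [p,q,r] to [q,r] − [p,r] + [p,q]. For instance
  ∂ahn = hn − an + ah,
  ∂chn = hn − cn + ch.
The 21×6 boundary matrix has rank 5 and Smith normal form diag(1,1,1,1,1).

Now H_k = ker ∂_k / im ∂_{k+1}, so:

  H_0: rank C_0 − rank ∂_1 = 14 − 12 = 2, and the invariant factors of ∂_1 are all 1, so H_0 ≅ Z^2.
  H_1: rank ker ∂_1 − rank ∂_2 = (21 − 12) − 5 = 4, and the invariant factors of ∂_2 are all 1, so H_1 ≅ Z^4.
  H_2: rank ker ∂_2 − rank ∂_3 = (6 − 5) − 0 = 1, and there is no ∂_3, so H_2 ≅ Z.

As a check, the Euler characteristic is 14 − 21 + 6 = -1, which agrees with 2 − 4 + 1 = -1.

Hence the Betti numbers are b_0 = 2, b_1 = 4, b_2 = 1.

b_0 = 2, b_1 = 4, b_2 = 1.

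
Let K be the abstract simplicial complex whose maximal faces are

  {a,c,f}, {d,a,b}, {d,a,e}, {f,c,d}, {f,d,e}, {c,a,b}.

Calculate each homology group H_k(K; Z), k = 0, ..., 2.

Take the total order a < b < c < d < e < f on the vertex set. Then K (dimension 2) consists of the simplices:

  0-simplices (6): a, b, c, d, e, f
  1-simplices (12): ab, ac, ad, ae, af, bc, bd, cd, cf, de, df, ef
  2-simplices (6): abc, abd, acf, ade, cdf, def

so the chain groups are C_0 ≅ Z^6, C_1 ≅ Z^12, C_2 ≅ Z^6.

Boundary ∂_1: C_1 → C_0 sends each edge [p,q] (with p < q) to q − p. For instance
  ∂ef = f − e.
The 6×12 boundary matrix has rank 5 and Smith normal form diag(1,1,1,1,1).

The boundary map ∂_2: C_2 → C_1 maps a triangle to the signed sum of its edges. For instance
  ∂ade = de − ae + ad,
  ∂def = ef − df + de.
The resulting 12×6 matrix has rank 6, and its Smith normal form has invariant factors (1,1,1,1,1,1).

From H_k ≅ ker(∂_k) / im(∂_{k+1}) we obtain:

  H_0: rank C_0 − rank ∂_1 = 6 − 5 = 1, and the invariant factors of ∂_1 are all 1, so H_0 ≅ Z.
  H_1: rank ker ∂_1 − rank ∂_2 = (12 − 5) − 6 = 1, and the invariant factors of ∂_2 are all 1, so H_1 ≅ Z.
  H_2: rank ker ∂_2 − rank ∂_3 = (6 − 6) − 0 = 0, and there is no ∂_3, so H_2 ≅ 0.

H_0 ≅ Z,  H_1 ≅ Z,  H_2 = 0.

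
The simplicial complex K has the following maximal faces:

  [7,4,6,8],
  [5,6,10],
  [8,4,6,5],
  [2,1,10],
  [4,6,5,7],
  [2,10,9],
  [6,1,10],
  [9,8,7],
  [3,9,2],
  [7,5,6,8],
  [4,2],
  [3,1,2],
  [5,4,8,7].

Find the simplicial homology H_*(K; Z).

H_0 = Z,  H_1 = Z^2,  H_2 = 0,  H_3 = Z.

Fix the vertex order 1 < 2 < 3 < 4 < 5 < 6 < 7 < 8 < 9 < 10 and write every simplex with vertices in increasing order. Then dim K = 3 and the simplices of K are:

  0-simplices (10): [1], [2], [3], [4], [5], [6], [7], [8], [9], [10]
  1-simplices (24): (24 of them)
  2-simplices (17): [1,2,3], [1,2,10], [1,6,10], [2,3,9], [2,9,10], [4,5,6], [4,5,7], [4,5,8], [4,6,7], [4,6,8], [4,7,8], [5,6,7], [5,6,8], [5,6,10], [5,7,8], [6,7,8], [7,8,9]
  3-simplices (5): [4,5,6,7], [4,5,6,8], [4,5,7,8], [4,6,7,8], [5,6,7,8]

Hence C_0 ≅ Z^10, C_1 ≅ Z^24, C_2 ≅ Z^17, C_3 ≅ Z^5.

The boundary map ∂_1: C_1 → C_0 maps an edge to its endpoints' difference, ∂[p,q] = q − p. For instance
  ∂[2,3] = [3] − [2].
As a 10×24 matrix over Z this has rank 9, with invariant factors (1,1,1,1,1,1,1,1,1).

∂_2: C_2 → C_1 maps a triangle to the signed sum of its edges. For instance
  ∂[4,6,7] = [6,7] − [4,7] + [4,6],
  ∂[4,5,8] = [5,8] − [4,8] + [4,5].
This gives a 24×17 integer matrix of rank 13; reducing to Smith normal form yields diagonal entries (1,1,1,1,1,1,1,1,1,1,1,1,1).

The boundary map ∂_3: C_3 → C_2 sends each 3-simplex σ to the alternating sum Σ_i (−1)^i (σ with its i-th vertex removed). For instance
  ∂[4,5,6,7] = [5,6,7] − [4,6,7] + [4,5,7] − [4,5,6],
  ∂[4,6,7,8] = [6,7,8] − [4,7,8] + [4,6,8] − [4,6,7].
The resulting 17×5 matrix has rank 4, and its Smith normal form has invariant factors (1,1,1,1).

Reading off H_k = ker ∂_k / im ∂_{k+1}:

  H_0: rank C_0 − rank ∂_1 = 10 − 9 = 1, and the invariant factors of ∂_1 are all 1, so H_0 = Z.
  H_1: rank ker ∂_1 − rank ∂_2 = (24 − 9) − 13 = 2, and the invariant factors of ∂_2 are all 1, so H_1 = Z^2.
  H_2: rank ker ∂_2 − rank ∂_3 = (17 − 13) − 4 = 0, and the invariant factors of ∂_3 are all 1, so H_2 = 0.
  H_3: rank ker ∂_3 − rank ∂_4 = (5 − 4) − 0 = 1, and there is no ∂_4, so H_3 = Z.

As a check, the Euler characteristic is 10 − 24 + 17 − 5 = -2, which agrees with 1 − 2 + 0 − 1 = -2.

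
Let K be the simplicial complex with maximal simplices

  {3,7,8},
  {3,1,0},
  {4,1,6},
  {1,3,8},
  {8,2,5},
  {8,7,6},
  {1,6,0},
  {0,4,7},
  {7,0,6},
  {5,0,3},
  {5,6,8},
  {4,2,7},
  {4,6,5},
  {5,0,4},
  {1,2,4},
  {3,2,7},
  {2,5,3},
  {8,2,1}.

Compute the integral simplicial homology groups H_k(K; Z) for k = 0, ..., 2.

H_0 ≅ Z,  H_1 ≅ Z × Z/2,  H_2 = 0.

We work with the vertex ordering 0 < 1 < 2 < 3 < 4 < 5 < 6 < 7 < 8. The simplices of K, each written with vertices in increasing order, are:

  0-simplices (9): [0], [1], [2], [3], [4], [5], [6], [7], [8]
  1-simplices (27): (27 of them)
  2-simplices (18): [0,1,3], [0,1,6], [0,3,5], [0,4,5], [0,4,7], [0,6,7], [1,2,4], [1,2,8], [1,3,8], [1,4,6], [2,3,5], [2,3,7], [2,4,7], [2,5,8], [3,7,8], [4,5,6], [5,6,8], [6,7,8]

Hence C_0 ≅ Z^9, C_1 ≅ Z^27, C_2 ≅ Z^18.

∂_1: C_1 → C_0 sends each edge [p,q] (with p < q) to q − p. For instance
  ∂[2,7] = [7] − [2].
The 9×27 boundary matrix has rank 8 and Smith normal form diag(1,1,1,1,1,1,1,1).

Boundary ∂_2: C_2 → C_1 acts by ∂[p,q,r] = [q,r] − [p,r] + [p,q]. For instance
  ∂[0,3,5] = [3,5] − [0,5] + [0,3],
  ∂[0,1,3] = [1,3] − [0,3] + [0,1].
As a 27×18 matrix over Z this has rank 18, with invariant factors (1,1,1,1,1,1,1,1,1,1,1,1,1,1,1,1,1,2).

Computing H_k = (kernel of ∂_k) / (image of ∂_{k+1}):

  H_0: rank C_0 − rank ∂_1 = 9 − 8 = 1, and the invariant factors of ∂_1 are all 1, so H_0 = Z.
  H_1: rank ker ∂_1 − rank ∂_2 = (27 − 8) − 18 = 1, and ∂_2 has invariant factor 2 > 1, so H_1 = Z × Z/2.
  H_2: rank ker ∂_2 − rank ∂_3 = (18 − 18) − 0 = 0, and there is no ∂_3, so H_2 = 0.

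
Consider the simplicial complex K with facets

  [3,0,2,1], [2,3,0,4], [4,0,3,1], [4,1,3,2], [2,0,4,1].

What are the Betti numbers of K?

b_0 = 1, b_1 = 0, b_2 = 0, b_3 = 1.

We work with the vertex ordering 0 < 1 < 2 < 3 < 4. The simplices of K, each written with vertices in increasing order, are:

  0-simplices (5): [0], [1], [2], [3], [4]
  1-simplices (10): [0,1], [0,2], [0,3], [0,4], [1,2], [1,3], [1,4], [2,3], [2,4], [3,4]
  2-simplices (10): [0,1,2], [0,1,3], [0,1,4], [0,2,3], [0,2,4], [0,3,4], [1,2,3], [1,2,4], [1,3,4], [2,3,4]
  3-simplices (5): [0,1,2,3], [0,1,2,4], [0,1,3,4], [0,2,3,4], [1,2,3,4]

so the chain groups are C_0 ≅ Z^5, C_1 ≅ Z^10, C_2 ≅ Z^10, C_3 ≅ Z^5.

∂_1: C_1 → C_0 sends each edge [p,q] (with p < q) to q − p. For instance
  ∂[1,2] = [2] − [1].
This gives a 5×10 integer matrix of rank 4; reducing to Smith normal form yields diagonal entries (1,1,1,1).

∂_2: C_2 → C_1 sends each 2-simplex [p,q,r] to [q,r] − [p,r] + [p,q]. For instance
  ∂[1,2,3] = [2,3] − [1,3] + [1,2],
  ∂[0,2,3] = [2,3] − [0,3] + [0,2].
As a 10×10 matrix over Z this has rank 6, with invariant factors (1,1,1,1,1,1).

Boundary ∂_3: C_3 → C_2 sends each 3-simplex σ to the alternating sum Σ_i (−1)^i (σ with its i-th vertex removed). For instance
  ∂[0,2,3,4] = [2,3,4] − [0,3,4] + [0,2,4] − [0,2,3],
  ∂[0,1,2,3] = [1,2,3] − [0,2,3] + [0,1,3] − [0,1,2].
The 10×5 boundary matrix has rank 4 and Smith normal form diag(1,1,1,1).

Computing H_k = (kernel of ∂_k) / (image of ∂_{k+1}):

  H_0: rank C_0 − rank ∂_1 = 5 − 4 = 1, and the invariant factors of ∂_1 are all 1, so H_0 ≅ Z.
  H_1: rank ker ∂_1 − rank ∂_2 = (10 − 4) − 6 = 0, and the invariant factors of ∂_2 are all 1, so H_1 ≅ 0.
  H_2: rank ker ∂_2 − rank ∂_3 = (10 − 6) − 4 = 0, and the invariant factors of ∂_3 are all 1, so H_2 ≅ 0.
  H_3: rank ker ∂_3 − rank ∂_4 = (5 − 4) − 0 = 1, and there is no ∂_4, so H_3 ≅ Z.

Hence the Betti numbers are b_0 = 1, b_1 = 0, b_2 = 0, b_3 = 1.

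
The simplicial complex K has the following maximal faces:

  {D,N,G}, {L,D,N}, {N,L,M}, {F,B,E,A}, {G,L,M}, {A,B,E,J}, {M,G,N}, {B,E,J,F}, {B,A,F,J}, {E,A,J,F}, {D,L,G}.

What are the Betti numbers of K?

Order the vertices as A < B < D < E < F < G < J < L < M < N. Listing each simplex with vertices in this order, K has dimension 3 with simplices:

  0-simplices (10): A, B, D, E, F, G, J, L, M, N
  1-simplices (19): AB, AE, AF, AJ, BE, BF, BJ, DG, DL, DN, EF, EJ, FJ, GL, GM, GN, LM, LN, MN
  2-simplices (16): ABE, ABF, ABJ, AEF, AEJ, AFJ, BEF, BEJ, BFJ, DGL, DGN, DLN, EFJ, GLM, GMN, LMN
  3-simplices (5): ABEF, ABEJ, ABFJ, AEFJ, BEFJ

Hence C_0 ≅ Z^10, C_1 ≅ Z^19, C_2 ≅ Z^16, C_3 ≅ Z^5.

The boundary map ∂_1: C_1 → C_0 is given by ∂[p,q] = [q] − [p]. For instance
  ∂MN = N − M.
The 10×19 boundary matrix has rank 8 and Smith normal form diag(1,1,1,1,1,1,1,1).

∂_2: C_2 → C_1 acts by ∂[p,q,r] = [q,r] − [p,r] + [p,q]. For instance
  ∂AFJ = FJ − AJ + AF,
  ∂AEF = EF − AF + AE.
The resulting 19×16 matrix has rank 11, and its Smith normal form has invariant factors (1,1,1,1,1,1,1,1,1,1,1).

∂_3: C_3 → C_2 sends each 3-simplex σ to the alternating sum Σ_i (−1)^i (σ with its i-th vertex removed). For instance
  ∂AEFJ = EFJ − AFJ + AEJ − AEF,
  ∂BEFJ = EFJ − BFJ + BEJ − BEF.
The resulting 16×5 matrix has rank 4, and its Smith normal form has invariant factors (1,1,1,1).

Computing H_k = (kernel of ∂_k) / (image of ∂_{k+1}):

  H_0: rank C_0 − rank ∂_1 = 10 − 8 = 2, and the invariant factors of ∂_1 are all 1, so H_0 = Z^2.
  H_1: rank ker ∂_1 − rank ∂_2 = (19 − 8) − 11 = 0, and the invariant factors of ∂_2 are all 1, so H_1 = 0.
  H_2: rank ker ∂_2 − rank ∂_3 = (16 − 11) − 4 = 1, and the invariant factors of ∂_3 are all 1, so H_2 = Z.
  H_3: rank ker ∂_3 − rank ∂_4 = (5 − 4) − 0 = 1, and there is no ∂_4, so H_3 = Z.

As a check, the Euler characteristic is 10 − 19 + 16 − 5 = 2, which agrees with 2 − 0 + 1 − 1 = 2.

Hence the Betti numbers are b_0 = 2, b_1 = 0, b_2 = 1, b_3 = 1.

b_0 = 2, b_1 = 0, b_2 = 1, b_3 = 1.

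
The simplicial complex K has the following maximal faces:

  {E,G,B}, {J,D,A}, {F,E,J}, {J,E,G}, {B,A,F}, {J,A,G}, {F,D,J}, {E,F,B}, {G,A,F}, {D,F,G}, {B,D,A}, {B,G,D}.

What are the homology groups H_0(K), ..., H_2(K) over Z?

Fix the vertex order A < B < D < E < F < G < J and write every simplex with vertices in increasing order. Then dim K = 2 and the simplices of K are:

  0-simplices (7): A, B, D, E, F, G, J
  1-simplices (18): AB, AD, AF, AG, AJ, BD, BE, BF, BG, DF, DG, DJ, EF, EG, EJ, FG, FJ, GJ
  2-simplices (12): ABD, ABF, ADJ, AFG, AGJ, BDG, BEF, BEG, DFG, DFJ, EFJ, EGJ

Hence C_0 ≅ Z^7, C_1 ≅ Z^18, C_2 ≅ Z^12.

The boundary map ∂_1: C_1 → C_0 is given by ∂[p,q] = [q] − [p]. For instance
  ∂BF = F − B.
As a 7×18 matrix over Z this has rank 6, with invariant factors (1,1,1,1,1,1).

The boundary map ∂_2: C_2 → C_1 maps a triangle to the signed sum of its edges. For instance
  ∂ABD = BD − AD + AB,
  ∂AFG = FG − AG + AF.
This gives a 18×12 integer matrix of rank 12; reducing to Smith normal form yields diagonal entries (1,1,1,1,1,1,1,1,1,1,1,2).

Now H_k = ker ∂_k / im ∂_{k+1}, so:

  H_0: rank C_0 − rank ∂_1 = 7 − 6 = 1, and the invariant factors of ∂_1 are all 1, so H_0 ≅ Z.
  H_1: rank ker ∂_1 − rank ∂_2 = (18 − 6) − 12 = 0, and ∂_2 has invariant factor 2 > 1, so H_1 ≅ Z/2.
  H_2: rank ker ∂_2 − rank ∂_3 = (12 − 12) − 0 = 0, and there is no ∂_3, so H_2 ≅ 0.

H_0 = Z,  H_1 = Z/2,  H_2 = 0.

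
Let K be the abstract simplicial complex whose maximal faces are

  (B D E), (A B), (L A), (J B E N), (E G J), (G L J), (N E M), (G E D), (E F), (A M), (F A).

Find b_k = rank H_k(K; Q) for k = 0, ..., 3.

Order the vertices as A < B < D < E < F < G < J < L < M < N. Listing each simplex with vertices in this order, K has dimension 3 with simplices:

  0-simplices (10): A, B, D, E, F, G, J, L, M, N
  1-simplices (20): AB, AF, AL, AM, BD, BE, BJ, BN, DE, DG, EF, EG, EJ, EM, EN, GJ, GL, JL, JN, MN
  2-simplices (9): BDE, BEJ, BEN, BJN, DEG, EGJ, EJN, EMN, GJL
  3-simplices (1): BEJN

Hence C_0 ≅ Z^10, C_1 ≅ Z^20, C_2 ≅ Z^9, C_3 ≅ Z^1.

Boundary ∂_1: C_1 → C_0 is given by ∂[p,q] = [q] − [p]. For instance
  ∂EF = F − E.
The 10×20 boundary matrix has rank 9 and Smith normal form diag(1,1,1,1,1,1,1,1,1).

∂_2: C_2 → C_1 sends each 2-simplex [p,q,r] to [q,r] − [p,r] + [p,q]. For instance
  ∂DEG = EG − DG + DE,
  ∂EMN = MN − EN + EM.
The 20×9 boundary matrix has rank 8 and Smith normal form diag(1,1,1,1,1,1,1,1).

∂_3: C_3 → C_2 sends each 3-simplex σ to the alternating sum Σ_i (−1)^i (σ with its i-th vertex removed). For instance
  ∂BEJN = EJN − BJN + BEN − BEJ.
The 9×1 boundary matrix has rank 1 and Smith normal form diag(1).

Now H_k = ker ∂_k / im ∂_{k+1}, so:

  H_0: rank C_0 − rank ∂_1 = 10 − 9 = 1, and the invariant factors of ∂_1 are all 1, so H_0 = Z.
  H_1: rank ker ∂_1 − rank ∂_2 = (20 − 9) − 8 = 3, and the invariant factors of ∂_2 are all 1, so H_1 = Z^3.
  H_2: rank ker ∂_2 − rank ∂_3 = (9 − 8) − 1 = 0, and the invariant factors of ∂_3 are all 1, so H_2 = 0.
  H_3: rank ker ∂_3 − rank ∂_4 = (1 − 1) − 0 = 0, and there is no ∂_4, so H_3 = 0.

Hence the Betti numbers are b_0 = 1, b_1 = 3, b_2 = 0, b_3 = 0.

b_0 = 1, b_1 = 3, b_2 = 0, b_3 = 0.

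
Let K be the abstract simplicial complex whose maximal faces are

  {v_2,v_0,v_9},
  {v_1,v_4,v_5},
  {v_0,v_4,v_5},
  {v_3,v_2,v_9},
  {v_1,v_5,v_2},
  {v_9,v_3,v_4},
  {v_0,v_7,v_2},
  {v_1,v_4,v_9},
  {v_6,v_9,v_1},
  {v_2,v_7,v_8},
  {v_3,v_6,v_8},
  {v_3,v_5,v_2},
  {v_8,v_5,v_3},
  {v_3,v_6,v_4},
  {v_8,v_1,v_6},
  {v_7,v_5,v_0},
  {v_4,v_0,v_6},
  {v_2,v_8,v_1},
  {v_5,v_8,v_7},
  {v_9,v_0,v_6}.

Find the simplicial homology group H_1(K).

H_1 = Z ⊕ Z/2Z.

K has 10 vertices, 30 edges, 20 triangles.
rank ∂_1 = 9, rank ∂_2 = 20 ⇒ b_1 = 30 − 9 − 20 = 1; ∂_2 has invariant factor(s) [2] giving torsion. So H_1 = Z ⊕ Z/2Z.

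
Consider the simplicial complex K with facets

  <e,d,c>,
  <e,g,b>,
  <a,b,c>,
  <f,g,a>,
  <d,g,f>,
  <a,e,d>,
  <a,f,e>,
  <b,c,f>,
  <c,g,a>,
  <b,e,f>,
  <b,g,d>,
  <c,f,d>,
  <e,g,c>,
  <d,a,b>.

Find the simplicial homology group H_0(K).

K has 7 vertices, 21 edges, 14 triangles.
rank ∂_0 = 0, rank ∂_1 = 6 ⇒ b_0 = 7 − 0 − 6 = 1; all invariant factors of ∂_1 are 1 so no torsion. So H_0 ≅ Z.

H_0 ≅ Z.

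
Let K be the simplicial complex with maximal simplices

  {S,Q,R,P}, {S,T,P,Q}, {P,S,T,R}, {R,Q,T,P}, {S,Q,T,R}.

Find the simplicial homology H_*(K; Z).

H_0 = Z,  H_1 = 0,  H_2 = 0,  H_3 = Z.

Fix the vertex order P < Q < R < S < T and write every simplex with vertices in increasing order. Then dim K = 3 and the simplices of K are:

  0-simplices (5): P, Q, R, S, T
  1-simplices (10): PQ, PR, PS, PT, QR, QS, QT, RS, RT, ST
  2-simplices (10): PQR, PQS, PQT, PRS, PRT, PST, QRS, QRT, QST, RST
  3-simplices (5): PQRS, PQRT, PQST, PRST, QRST

Hence C_0 ≅ Z^5, C_1 ≅ Z^10, C_2 ≅ Z^10, C_3 ≅ Z^5.

∂_1: C_1 → C_0 is given by ∂[p,q] = [q] − [p]. For instance
  ∂RS = S − R.
The resulting 5×10 matrix has rank 4, and its Smith normal form has invariant factors (1,1,1,1).

The boundary map ∂_2: C_2 → C_1 sends each 2-simplex [p,q,r] to [q,r] − [p,r] + [p,q]. For instance
  ∂RST = ST − RT + RS,
  ∂QST = ST − QT + QS.
As a 10×10 matrix over Z this has rank 6, with invariant factors (1,1,1,1,1,1).

Boundary ∂_3: C_3 → C_2 sends each 3-simplex σ to the alternating sum Σ_i (−1)^i (σ with its i-th vertex removed). For instance
  ∂PQST = QST − PST + PQT − PQS,
  ∂PRST = RST − PST + PRT − PRS.
The resulting 10×5 matrix has rank 4, and its Smith normal form has invariant factors (1,1,1,1).

Computing H_k = (kernel of ∂_k) / (image of ∂_{k+1}):

  H_0: rank C_0 − rank ∂_1 = 5 − 4 = 1, and the invariant factors of ∂_1 are all 1, so H_0 ≅ Z.
  H_1: rank ker ∂_1 − rank ∂_2 = (10 − 4) − 6 = 0, and the invariant factors of ∂_2 are all 1, so H_1 ≅ 0.
  H_2: rank ker ∂_2 − rank ∂_3 = (10 − 6) − 4 = 0, and the invariant factors of ∂_3 are all 1, so H_2 ≅ 0.
  H_3: rank ker ∂_3 − rank ∂_4 = (5 − 4) − 0 = 1, and there is no ∂_4, so H_3 ≅ Z.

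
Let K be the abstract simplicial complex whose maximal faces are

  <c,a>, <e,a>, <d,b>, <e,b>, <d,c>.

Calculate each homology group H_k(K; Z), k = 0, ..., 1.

Take the total order a < b < c < d < e on the vertex set. Then K (dimension 1) consists of the simplices:

  0-simplices (5): a, b, c, d, e
  1-simplices (5): ac, ae, bd, be, cd

so the chain groups are C_0 ≅ Z^5, C_1 ≅ Z^5.

The boundary map ∂_1: C_1 → C_0 maps an edge to its endpoints' difference, ∂[p,q] = q − p.
As a 5×5 matrix over Z this has rank 4, with invariant factors (1,1,1,1).

Reading off H_k = ker ∂_k / im ∂_{k+1}:

  H_0: rank C_0 − rank ∂_1 = 5 − 4 = 1, and the invariant factors of ∂_1 are all 1, so H_0 ≅ Z.
  H_1: rank ker ∂_1 − rank ∂_2 = (5 − 4) − 0 = 1, and there is no ∂_2, so H_1 ≅ Z.

As a check, the Euler characteristic is 5 − 5 = 0, which agrees with 1 − 1 = 0.

H_0 = Z,  H_1 = Z.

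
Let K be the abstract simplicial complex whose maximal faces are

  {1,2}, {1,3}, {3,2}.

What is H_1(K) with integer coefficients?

K has 3 vertices, 3 edges.
rank ∂_1 = 2, rank ∂_2 = 0 ⇒ b_1 = 3 − 2 − 0 = 1. So H_1 ≅ Z.

H_1 = Z.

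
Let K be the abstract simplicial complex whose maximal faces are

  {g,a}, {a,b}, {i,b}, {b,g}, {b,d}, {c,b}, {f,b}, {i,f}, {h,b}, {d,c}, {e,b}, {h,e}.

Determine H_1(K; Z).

Fix the vertex order a < b < c < d < e < f < g < h < i and write every simplex with vertices in increasing order. Then dim K = 1 and the simplices of K are:

  0-simplices (9): a, b, c, d, e, f, g, h, i
  1-simplices (12): ab, ag, bc, bd, be, bf, bg, bh, bi, cd, eh, fi

Hence C_0 ≅ Z^9, C_1 ≅ Z^12.

Boundary ∂_1: C_1 → C_0 is given by ∂[p,q] = [q] − [p].
The 9×12 boundary matrix has rank 8 and Smith normal form diag(1,1,1,1,1,1,1,1).

Computing H_k = (kernel of ∂_k) / (image of ∂_{k+1}):

  H_1: rank ker ∂_1 − rank ∂_2 = (12 − 8) − 0 = 4, and there is no ∂_2, so H_1 = Z^4.

(K is a triangulation of a wedge of 4 circles.)

H_1 ≅ Z^4.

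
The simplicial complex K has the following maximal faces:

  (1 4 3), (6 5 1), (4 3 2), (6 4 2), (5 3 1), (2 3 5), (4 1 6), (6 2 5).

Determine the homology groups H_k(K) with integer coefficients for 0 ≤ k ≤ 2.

H_0 = Z,  H_1 = 0,  H_2 = Z.

Fix the vertex order 1 < 2 < 3 < 4 < 5 < 6 and write every simplex with vertices in increasing order. Then dim K = 2 and the simplices of K are:

  0-simplices (6): [1], [2], [3], [4], [5], [6]
  1-simplices (12): [1,3], [1,4], [1,5], [1,6], [2,3], [2,4], [2,5], [2,6], [3,4], [3,5], [4,6], [5,6]
  2-simplices (8): [1,3,4], [1,3,5], [1,4,6], [1,5,6], [2,3,4], [2,3,5], [2,4,6], [2,5,6]

Hence C_0 ≅ Z^6, C_1 ≅ Z^12, C_2 ≅ Z^8.

The boundary map ∂_1: C_1 → C_0 is given by ∂[p,q] = [q] − [p]. For instance
  ∂[2,3] = [3] − [2].
The resulting 6×12 matrix has rank 5, and its Smith normal form has invariant factors (1,1,1,1,1).

The boundary map ∂_2: C_2 → C_1 acts by ∂[p,q,r] = [q,r] − [p,r] + [p,q]. For instance
  ∂[2,4,6] = [4,6] − [2,6] + [2,4],
  ∂[1,5,6] = [5,6] − [1,6] + [1,5].
This gives a 12×8 integer matrix of rank 7; reducing to Smith normal form yields diagonal entries (1,1,1,1,1,1,1).

From H_k ≅ ker(∂_k) / im(∂_{k+1}) we obtain:

  H_0: rank C_0 − rank ∂_1 = 6 − 5 = 1, and the invariant factors of ∂_1 are all 1, so H_0 = Z.
  H_1: rank ker ∂_1 − rank ∂_2 = (12 − 5) − 7 = 0, and the invariant factors of ∂_2 are all 1, so H_1 = 0.
  H_2: rank ker ∂_2 − rank ∂_3 = (8 − 7) − 0 = 1, and there is no ∂_3, so H_2 = Z.

(K is a triangulation of the 2-sphere S^2.)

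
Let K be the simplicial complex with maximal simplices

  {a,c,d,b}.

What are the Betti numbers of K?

Order the vertices as a < b < c < d. Listing each simplex with vertices in this order, K has dimension 3 with simplices:

  0-simplices (4): a, b, c, d
  1-simplices (6): ab, ac, ad, bc, bd, cd
  2-simplices (4): abc, abd, acd, bcd
  3-simplices (1): abcd

giving chain groups C_0 ≅ Z^4, C_1 ≅ Z^6, C_2 ≅ Z^4, C_3 ≅ Z^1.

∂_1: C_1 → C_0 is given by ∂[p,q] = [q] − [p]. For instance
  ∂ac = c − a.
As a 4×6 matrix over Z this has rank 3, with invariant factors (1,1,1).

∂_2: C_2 → C_1 acts by ∂[p,q,r] = [q,r] − [p,r] + [p,q]. For instance
  ∂abc = bc − ac + ab,
  ∂abd = bd − ad + ab.
As a 6×4 matrix over Z this has rank 3, with invariant factors (1,1,1).

Boundary ∂_3: C_3 → C_2 sends each 3-simplex σ to the alternating sum Σ_i (−1)^i (σ with its i-th vertex removed). For instance
  ∂abcd = bcd − acd + abd − abc.
As a 4×1 matrix over Z this has rank 1, with invariant factors (1).

Now H_k = ker ∂_k / im ∂_{k+1}, so:

  H_0: rank C_0 − rank ∂_1 = 4 − 3 = 1, and the invariant factors of ∂_1 are all 1, so H_0 = Z.
  H_1: rank ker ∂_1 − rank ∂_2 = (6 − 3) − 3 = 0, and the invariant factors of ∂_2 are all 1, so H_1 = 0.
  H_2: rank ker ∂_2 − rank ∂_3 = (4 − 3) − 1 = 0, and the invariant factors of ∂_3 are all 1, so H_2 = 0.
  H_3: rank ker ∂_3 − rank ∂_4 = (1 − 1) − 0 = 0, and there is no ∂_4, so H_3 = 0.

As a check, the Euler characteristic is 4 − 6 + 4 − 1 = 1, which agrees with 1 − 0 + 0 − 0 = 1.

Hence the Betti numbers are b_0 = 1, b_1 = 0, b_2 = 0, b_3 = 0.

b_0 = 1, b_1 = 0, b_2 = 0, b_3 = 0.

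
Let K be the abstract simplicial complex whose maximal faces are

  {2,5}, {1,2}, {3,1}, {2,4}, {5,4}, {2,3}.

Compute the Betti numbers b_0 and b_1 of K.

b_0 = 1, b_1 = 2.

K has 5 vertices, 6 edges.
rank ∂_0 = 0, rank ∂_1 = 4 ⇒ b_0 = 5 − 0 − 4 = 1; all invariant factors of ∂_1 are 1 so no torsion. So H_0 = Z.
rank ∂_1 = 4, rank ∂_2 = 0 ⇒ b_1 = 6 − 4 − 0 = 2. So H_1 = Z^2.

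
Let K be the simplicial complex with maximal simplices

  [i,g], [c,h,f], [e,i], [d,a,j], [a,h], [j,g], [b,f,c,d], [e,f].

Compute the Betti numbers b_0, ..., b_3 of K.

b_0 = 1, b_1 = 2, b_2 = 0, b_3 = 0.

We work with the vertex ordering a < b < c < d < e < f < g < h < i < j. The simplices of K, each written with vertices in increasing order, are:

  0-simplices (10): a, b, c, d, e, f, g, h, i, j
  1-simplices (16): ad, ah, aj, bc, bd, bf, cd, cf, ch, df, dj, ef, ei, fh, gi, gj
  2-simplices (6): adj, bcd, bcf, bdf, cdf, cfh
  3-simplices (1): bcdf

giving chain groups C_0 ≅ Z^10, C_1 ≅ Z^16, C_2 ≅ Z^6, C_3 ≅ Z^1.

Boundary ∂_1: C_1 → C_0 maps an edge to its endpoints' difference, ∂[p,q] = q − p.
The resulting 10×16 matrix has rank 9, and its Smith normal form has invariant factors (1,1,1,1,1,1,1,1,1).

The boundary map ∂_2: C_2 → C_1 acts by ∂[p,q,r] = [q,r] − [p,r] + [p,q]. For instance
  ∂bcd = cd − bd + bc,
  ∂bdf = df − bf + bd.
This gives a 16×6 integer matrix of rank 5; reducing to Smith normal form yields diagonal entries (1,1,1,1,1).

Boundary ∂_3: C_3 → C_2 sends each 3-simplex σ to the alternating sum Σ_i (−1)^i (σ with its i-th vertex removed). For instance
  ∂bcdf = cdf − bdf + bcf − bcd.
This gives a 6×1 integer matrix of rank 1; reducing to Smith normal form yields diagonal entries (1).

Computing H_k = (kernel of ∂_k) / (image of ∂_{k+1}):

  H_0: rank C_0 − rank ∂_1 = 10 − 9 = 1, and the invariant factors of ∂_1 are all 1, so H_0 ≅ Z.
  H_1: rank ker ∂_1 − rank ∂_2 = (16 − 9) − 5 = 2, and the invariant factors of ∂_2 are all 1, so H_1 ≅ Z^2.
  H_2: rank ker ∂_2 − rank ∂_3 = (6 − 5) − 1 = 0, and the invariant factors of ∂_3 are all 1, so H_2 ≅ 0.
  H_3: rank ker ∂_3 − rank ∂_4 = (1 − 1) − 0 = 0, and there is no ∂_4, so H_3 ≅ 0.

As a check, the Euler characteristic is 10 − 16 + 6 − 1 = -1, which agrees with 1 − 2 + 0 − 0 = -1.

Hence the Betti numbers are b_0 = 1, b_1 = 2, b_2 = 0, b_3 = 0.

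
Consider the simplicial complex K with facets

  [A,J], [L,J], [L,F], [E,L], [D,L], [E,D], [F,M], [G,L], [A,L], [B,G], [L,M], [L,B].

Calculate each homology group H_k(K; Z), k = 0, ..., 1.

Order the vertices as A < B < D < E < F < G < J < L < M. Listing each simplex with vertices in this order, K has dimension 1 with simplices:

  0-simplices (9): A, B, D, E, F, G, J, L, M
  1-simplices (12): AJ, AL, BG, BL, DE, DL, EL, FL, FM, GL, JL, LM

so the chain groups are C_0 ≅ Z^9, C_1 ≅ Z^12.

The boundary map ∂_1: C_1 → C_0 is given by ∂[p,q] = [q] − [p].
The 9×12 boundary matrix has rank 8 and Smith normal form diag(1,1,1,1,1,1,1,1).

Computing H_k = (kernel of ∂_k) / (image of ∂_{k+1}):

  H_0: rank C_0 − rank ∂_1 = 9 − 8 = 1, and the invariant factors of ∂_1 are all 1, so H_0 ≅ Z.
  H_1: rank ker ∂_1 − rank ∂_2 = (12 − 8) − 0 = 4, and there is no ∂_2, so H_1 ≅ Z^4.

As a check, the Euler characteristic is 9 − 12 = -3, which agrees with 1 − 4 = -3.
(K is a triangulation of a wedge of 4 circles.)

H_0 ≅ Z,  H_1 ≅ Z^4.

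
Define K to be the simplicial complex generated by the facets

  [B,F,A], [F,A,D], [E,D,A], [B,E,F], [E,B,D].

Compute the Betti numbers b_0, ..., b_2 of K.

b_0 = 1, b_1 = 1, b_2 = 0.

Fix the vertex order A < B < D < E < F and write every simplex with vertices in increasing order. Then dim K = 2 and the simplices of K are:

  0-simplices (5): A, B, D, E, F
  1-simplices (10): AB, AD, AE, AF, BD, BE, BF, DE, DF, EF
  2-simplices (5): ABF, ADE, ADF, BDE, BEF

so the chain groups are C_0 ≅ Z^5, C_1 ≅ Z^10, C_2 ≅ Z^5.

The boundary map ∂_1: C_1 → C_0 sends each edge [p,q] (with p < q) to q − p.
This gives a 5×10 integer matrix of rank 4; reducing to Smith normal form yields diagonal entries (1,1,1,1).

The boundary map ∂_2: C_2 → C_1 sends each 2-simplex [p,q,r] to [q,r] − [p,r] + [p,q]. For instance
  ∂BDE = DE − BE + BD,
  ∂BEF = EF − BF + BE.
The resulting 10×5 matrix has rank 5, and its Smith normal form has invariant factors (1,1,1,1,1).

From H_k ≅ ker(∂_k) / im(∂_{k+1}) we obtain:

  H_0: rank C_0 − rank ∂_1 = 5 − 4 = 1, and the invariant factors of ∂_1 are all 1, so H_0 ≅ Z.
  H_1: rank ker ∂_1 − rank ∂_2 = (10 − 4) − 5 = 1, and the invariant factors of ∂_2 are all 1, so H_1 ≅ Z.
  H_2: rank ker ∂_2 − rank ∂_3 = (5 − 5) − 0 = 0, and there is no ∂_3, so H_2 ≅ 0.

As a check, the Euler characteristic is 5 − 10 + 5 = 0, which agrees with 1 − 1 + 0 = 0.

Hence the Betti numbers are b_0 = 1, b_1 = 1, b_2 = 0.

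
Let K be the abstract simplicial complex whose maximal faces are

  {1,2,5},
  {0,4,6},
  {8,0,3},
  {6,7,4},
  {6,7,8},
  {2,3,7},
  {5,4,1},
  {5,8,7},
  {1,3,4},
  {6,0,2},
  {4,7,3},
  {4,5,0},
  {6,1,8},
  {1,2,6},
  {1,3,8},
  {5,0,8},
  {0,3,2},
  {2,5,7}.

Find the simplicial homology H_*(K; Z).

K has 9 vertices, 27 edges, 18 triangles.
rank ∂_0 = 0, rank ∂_1 = 8 ⇒ b_0 = 9 − 0 − 8 = 1; all invariant factors of ∂_1 are 1 so no torsion. So H_0 ≅ Z.
rank ∂_1 = 8, rank ∂_2 = 17 ⇒ b_1 = 27 − 8 − 17 = 2; all invariant factors of ∂_2 are 1 so no torsion. So H_1 ≅ Z^2.
rank ∂_2 = 17, rank ∂_3 = 0 ⇒ b_2 = 18 − 17 − 0 = 1. So H_2 ≅ Z.

H_0 ≅ Z,  H_1 ≅ Z^2,  H_2 ≅ Z.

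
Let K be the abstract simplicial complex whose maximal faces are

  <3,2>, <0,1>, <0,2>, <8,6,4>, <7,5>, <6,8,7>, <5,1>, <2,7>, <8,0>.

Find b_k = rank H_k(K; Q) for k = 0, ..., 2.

Order the vertices as 0 < 1 < 2 < 3 < 4 < 5 < 6 < 7 < 8. Listing each simplex with vertices in this order, K has dimension 2 with simplices:

  0-simplices (9): [0], [1], [2], [3], [4], [5], [6], [7], [8]
  1-simplices (12): [0,1], [0,2], [0,8], [1,5], [2,3], [2,7], [4,6], [4,8], [5,7], [6,7], [6,8], [7,8]
  2-simplices (2): [4,6,8], [6,7,8]

so the chain groups are C_0 ≅ Z^9, C_1 ≅ Z^12, C_2 ≅ Z^2.

The boundary map ∂_1: C_1 → C_0 maps an edge to its endpoints' difference, ∂[p,q] = q − p. For instance
  ∂[4,6] = [6] − [4].
The 9×12 boundary matrix has rank 8 and Smith normal form diag(1,1,1,1,1,1,1,1).

Boundary ∂_2: C_2 → C_1 acts by ∂[p,q,r] = [q,r] − [p,r] + [p,q]. For instance
  ∂[6,7,8] = [7,8] − [6,8] + [6,7],
  ∂[4,6,8] = [6,8] − [4,8] + [4,6].
This gives a 12×2 integer matrix of rank 2; reducing to Smith normal form yields diagonal entries (1,1).

Reading off H_k = ker ∂_k / im ∂_{k+1}:

  H_0: rank C_0 − rank ∂_1 = 9 − 8 = 1, and the invariant factors of ∂_1 are all 1, so H_0 ≅ Z.
  H_1: rank ker ∂_1 − rank ∂_2 = (12 − 8) − 2 = 2, and the invariant factors of ∂_2 are all 1, so H_1 ≅ Z^2.
  H_2: rank ker ∂_2 − rank ∂_3 = (2 − 2) − 0 = 0, and there is no ∂_3, so H_2 ≅ 0.

Hence the Betti numbers are b_0 = 1, b_1 = 2, b_2 = 0.

b_0 = 1, b_1 = 2, b_2 = 0.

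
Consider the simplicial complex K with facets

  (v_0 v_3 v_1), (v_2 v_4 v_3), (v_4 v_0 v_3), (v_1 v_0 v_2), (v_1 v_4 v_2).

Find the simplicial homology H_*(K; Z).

Order the vertices as v_0 < v_1 < v_2 < v_3 < v_4. Listing each simplex with vertices in this order, K has dimension 2 with simplices:

  0-simplices (5): [v_0], [v_1], [v_2], [v_3], [v_4]
  1-simplices (10): [v_0,v_1], [v_0,v_2], [v_0,v_3], [v_0,v_4], [v_1,v_2], [v_1,v_3], [v_1,v_4], [v_2,v_3], [v_2,v_4], [v_3,v_4]
  2-simplices (5): [v_0,v_1,v_2], [v_0,v_1,v_3], [v_0,v_3,v_4], [v_1,v_2,v_4], [v_2,v_3,v_4]

so the chain groups are C_0 ≅ Z^5, C_1 ≅ Z^10, C_2 ≅ Z^5.

The boundary map ∂_1: C_1 → C_0 sends each edge [p,q] (with p < q) to q − p. For instance
  ∂[v_2,v_4] = [v_4] − [v_2].
This gives a 5×10 integer matrix of rank 4; reducing to Smith normal form yields diagonal entries (1,1,1,1).

∂_2: C_2 → C_1 acts by ∂[p,q,r] = [q,r] − [p,r] + [p,q]. For instance
  ∂[v_0,v_1,v_2] = [v_1,v_2] − [v_0,v_2] + [v_0,v_1],
  ∂[v_0,v_1,v_3] = [v_1,v_3] − [v_0,v_3] + [v_0,v_1].
The 10×5 boundary matrix has rank 5 and Smith normal form diag(1,1,1,1,1).

From H_k ≅ ker(∂_k) / im(∂_{k+1}) we obtain:

  H_0: rank C_0 − rank ∂_1 = 5 − 4 = 1, and the invariant factors of ∂_1 are all 1, so H_0 = Z.
  H_1: rank ker ∂_1 − rank ∂_2 = (10 − 4) − 5 = 1, and the invariant factors of ∂_2 are all 1, so H_1 = Z.
  H_2: rank ker ∂_2 − rank ∂_3 = (5 − 5) − 0 = 0, and there is no ∂_3, so H_2 = 0.

(K is a triangulation of the Möbius band.)

H_0 ≅ Z,  H_1 ≅ Z,  H_2 = 0.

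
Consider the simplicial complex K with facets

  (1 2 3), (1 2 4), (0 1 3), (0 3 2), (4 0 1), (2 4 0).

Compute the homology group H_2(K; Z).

Order the vertices as 0 < 1 < 2 < 3 < 4. Listing each simplex with vertices in this order, K has dimension 2 with simplices:

  0-simplices (5): [0], [1], [2], [3], [4]
  1-simplices (9): [0,1], [0,2], [0,3], [0,4], [1,2], [1,3], [1,4], [2,3], [2,4]
  2-simplices (6): [0,1,3], [0,1,4], [0,2,3], [0,2,4], [1,2,3], [1,2,4]

Hence C_0 ≅ Z^5, C_1 ≅ Z^9, C_2 ≅ Z^6.

The boundary map ∂_1: C_1 → C_0 is given by ∂[p,q] = [q] − [p]. For instance
  ∂[1,2] = [2] − [1].
As a 5×9 matrix over Z this has rank 4, with invariant factors (1,1,1,1).

The boundary map ∂_2: C_2 → C_1 sends each 2-simplex [p,q,r] to [q,r] − [p,r] + [p,q]. For instance
  ∂[0,2,3] = [2,3] − [0,3] + [0,2],
  ∂[1,2,3] = [2,3] − [1,3] + [1,2].
This gives a 9×6 integer matrix of rank 5; reducing to Smith normal form yields diagonal entries (1,1,1,1,1).

From H_k ≅ ker(∂_k) / im(∂_{k+1}) we obtain:

  H_2: rank ker ∂_2 − rank ∂_3 = (6 − 5) − 0 = 1, and there is no ∂_3, so H_2 ≅ Z.

H_2 = Z.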